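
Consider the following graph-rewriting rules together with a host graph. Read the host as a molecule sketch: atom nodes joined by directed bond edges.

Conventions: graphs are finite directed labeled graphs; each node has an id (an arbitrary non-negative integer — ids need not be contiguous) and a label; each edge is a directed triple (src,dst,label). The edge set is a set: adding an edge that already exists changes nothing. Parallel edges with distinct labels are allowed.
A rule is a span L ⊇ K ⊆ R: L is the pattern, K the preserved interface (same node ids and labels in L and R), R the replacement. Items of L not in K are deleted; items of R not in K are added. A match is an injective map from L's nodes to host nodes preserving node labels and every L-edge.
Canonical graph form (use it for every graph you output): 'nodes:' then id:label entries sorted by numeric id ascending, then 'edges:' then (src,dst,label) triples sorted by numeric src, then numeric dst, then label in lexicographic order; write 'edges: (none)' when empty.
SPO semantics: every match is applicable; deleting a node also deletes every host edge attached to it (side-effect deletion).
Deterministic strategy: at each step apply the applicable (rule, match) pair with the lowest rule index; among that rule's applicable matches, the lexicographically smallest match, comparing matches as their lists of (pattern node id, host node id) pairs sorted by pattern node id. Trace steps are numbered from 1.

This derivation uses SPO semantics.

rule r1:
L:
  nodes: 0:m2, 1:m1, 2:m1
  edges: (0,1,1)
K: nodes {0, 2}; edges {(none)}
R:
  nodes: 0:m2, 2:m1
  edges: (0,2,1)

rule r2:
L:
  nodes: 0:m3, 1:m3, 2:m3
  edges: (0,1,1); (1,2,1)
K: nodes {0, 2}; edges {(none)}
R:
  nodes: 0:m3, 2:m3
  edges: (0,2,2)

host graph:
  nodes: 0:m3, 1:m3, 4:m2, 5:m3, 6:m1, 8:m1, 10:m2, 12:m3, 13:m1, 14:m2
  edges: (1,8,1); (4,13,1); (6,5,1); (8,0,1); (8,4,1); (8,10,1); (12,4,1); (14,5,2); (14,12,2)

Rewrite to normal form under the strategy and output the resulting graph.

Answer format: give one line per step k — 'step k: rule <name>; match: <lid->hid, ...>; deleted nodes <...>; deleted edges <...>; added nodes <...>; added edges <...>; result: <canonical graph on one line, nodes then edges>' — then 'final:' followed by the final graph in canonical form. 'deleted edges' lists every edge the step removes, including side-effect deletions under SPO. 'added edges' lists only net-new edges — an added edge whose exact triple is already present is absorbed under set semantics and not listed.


step 1: rule r1; match: 0->4, 1->13, 2->6; deleted nodes 13; deleted edges (4,13,1); added nodes (none); added edges (4,6,1); result: nodes: 0:m3, 1:m3, 4:m2, 5:m3, 6:m1, 8:m1, 10:m2, 12:m3, 14:m2 edges: (1,8,1); (4,6,1); (6,5,1); (8,0,1); (8,4,1); (8,10,1); (12,4,1); (14,5,2); (14,12,2)
step 2: rule r1; match: 0->4, 1->6, 2->8; deleted nodes 6; deleted edges (4,6,1); (6,5,1); added nodes (none); added edges (4,8,1); result: nodes: 0:m3, 1:m3, 4:m2, 5:m3, 8:m1, 10:m2, 12:m3, 14:m2 edges: (1,8,1); (4,8,1); (8,0,1); (8,4,1); (8,10,1); (12,4,1); (14,5,2); (14,12,2)
final:
nodes: 0:m3, 1:m3, 4:m2, 5:m3, 8:m1, 10:m2, 12:m3, 14:m2
edges: (1,8,1); (4,8,1); (8,0,1); (8,4,1); (8,10,1); (12,4,1); (14,5,2); (14,12,2)


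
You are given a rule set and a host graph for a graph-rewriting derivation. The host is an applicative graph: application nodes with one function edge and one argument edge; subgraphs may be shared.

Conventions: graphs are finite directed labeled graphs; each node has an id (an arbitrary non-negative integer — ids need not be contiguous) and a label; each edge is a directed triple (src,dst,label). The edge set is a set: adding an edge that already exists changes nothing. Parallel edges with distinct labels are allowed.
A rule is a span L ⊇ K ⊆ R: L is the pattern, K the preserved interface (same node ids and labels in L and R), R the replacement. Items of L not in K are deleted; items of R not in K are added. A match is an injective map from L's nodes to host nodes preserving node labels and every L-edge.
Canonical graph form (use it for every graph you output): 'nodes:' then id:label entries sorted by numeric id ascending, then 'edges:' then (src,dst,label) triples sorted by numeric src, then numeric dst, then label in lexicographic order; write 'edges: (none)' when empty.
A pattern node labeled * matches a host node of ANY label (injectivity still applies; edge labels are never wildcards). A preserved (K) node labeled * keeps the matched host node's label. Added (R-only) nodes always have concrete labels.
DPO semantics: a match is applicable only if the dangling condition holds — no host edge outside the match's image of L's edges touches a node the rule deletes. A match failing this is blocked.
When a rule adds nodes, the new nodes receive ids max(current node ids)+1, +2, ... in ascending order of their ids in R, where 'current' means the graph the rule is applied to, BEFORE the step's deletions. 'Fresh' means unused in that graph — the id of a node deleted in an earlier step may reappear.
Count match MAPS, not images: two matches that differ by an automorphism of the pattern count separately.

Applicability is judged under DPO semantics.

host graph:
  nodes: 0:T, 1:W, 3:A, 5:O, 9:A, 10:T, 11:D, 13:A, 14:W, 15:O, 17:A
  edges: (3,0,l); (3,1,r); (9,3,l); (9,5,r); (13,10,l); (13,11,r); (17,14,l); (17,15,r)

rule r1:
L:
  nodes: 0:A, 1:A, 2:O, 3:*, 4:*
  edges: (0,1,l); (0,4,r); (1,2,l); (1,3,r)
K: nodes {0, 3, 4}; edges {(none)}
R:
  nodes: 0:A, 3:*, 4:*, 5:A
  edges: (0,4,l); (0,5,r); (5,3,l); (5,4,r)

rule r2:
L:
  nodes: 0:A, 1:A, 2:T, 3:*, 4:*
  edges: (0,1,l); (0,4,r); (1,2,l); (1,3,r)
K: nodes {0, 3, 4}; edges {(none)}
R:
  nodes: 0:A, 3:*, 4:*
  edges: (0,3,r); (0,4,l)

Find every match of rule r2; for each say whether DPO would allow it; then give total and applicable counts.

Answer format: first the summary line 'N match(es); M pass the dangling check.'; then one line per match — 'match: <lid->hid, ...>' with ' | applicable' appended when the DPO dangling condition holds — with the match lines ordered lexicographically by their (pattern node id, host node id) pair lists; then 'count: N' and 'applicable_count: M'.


1 match(es); 1 pass the dangling check.
match: 0->9, 1->3, 2->0, 3->1, 4->5 | applicable
count: 1
applicable_count: 1


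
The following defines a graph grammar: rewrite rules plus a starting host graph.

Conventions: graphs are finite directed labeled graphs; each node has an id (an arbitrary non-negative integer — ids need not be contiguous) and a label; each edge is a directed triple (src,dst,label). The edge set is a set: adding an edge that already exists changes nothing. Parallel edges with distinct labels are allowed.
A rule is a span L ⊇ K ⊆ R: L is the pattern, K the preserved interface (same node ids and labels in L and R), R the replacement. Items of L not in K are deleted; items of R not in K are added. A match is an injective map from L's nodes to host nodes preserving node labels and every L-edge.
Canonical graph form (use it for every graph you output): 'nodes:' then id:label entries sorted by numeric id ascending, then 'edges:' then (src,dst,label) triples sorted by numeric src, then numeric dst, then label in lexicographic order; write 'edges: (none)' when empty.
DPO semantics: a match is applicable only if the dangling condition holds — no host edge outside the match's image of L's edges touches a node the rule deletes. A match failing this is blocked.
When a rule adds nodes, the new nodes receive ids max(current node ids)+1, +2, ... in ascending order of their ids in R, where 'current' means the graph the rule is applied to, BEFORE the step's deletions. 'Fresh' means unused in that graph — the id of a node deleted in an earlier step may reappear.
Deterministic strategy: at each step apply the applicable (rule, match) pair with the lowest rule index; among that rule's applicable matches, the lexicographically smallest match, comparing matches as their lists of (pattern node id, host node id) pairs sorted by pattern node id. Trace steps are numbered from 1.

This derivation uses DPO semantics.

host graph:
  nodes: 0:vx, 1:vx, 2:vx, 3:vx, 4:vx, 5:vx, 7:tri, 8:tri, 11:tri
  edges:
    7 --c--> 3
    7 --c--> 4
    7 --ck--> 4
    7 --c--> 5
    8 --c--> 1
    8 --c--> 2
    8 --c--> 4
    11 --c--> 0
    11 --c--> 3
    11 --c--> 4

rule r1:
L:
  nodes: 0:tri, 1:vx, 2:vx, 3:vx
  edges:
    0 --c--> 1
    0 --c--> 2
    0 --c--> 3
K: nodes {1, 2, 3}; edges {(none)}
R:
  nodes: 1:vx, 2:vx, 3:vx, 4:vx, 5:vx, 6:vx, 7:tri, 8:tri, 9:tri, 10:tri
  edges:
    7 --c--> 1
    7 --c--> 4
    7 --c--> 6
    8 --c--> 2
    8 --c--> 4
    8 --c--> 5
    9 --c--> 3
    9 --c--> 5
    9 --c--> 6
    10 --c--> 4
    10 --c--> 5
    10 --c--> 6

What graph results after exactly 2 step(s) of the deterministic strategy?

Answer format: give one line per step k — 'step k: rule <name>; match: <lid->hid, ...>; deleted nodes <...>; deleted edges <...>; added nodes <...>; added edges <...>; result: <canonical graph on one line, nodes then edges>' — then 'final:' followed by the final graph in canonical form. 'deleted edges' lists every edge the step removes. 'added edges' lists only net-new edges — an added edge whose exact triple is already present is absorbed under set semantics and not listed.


step 1: rule r1; match: 0->8, 1->1, 2->2, 3->4; deleted nodes 8; deleted edges (8,1,c); (8,2,c); (8,4,c); added nodes 12, 13, 14, 15, 16, 17, 18; added edges (15,1,c); (15,12,c); (15,14,c); (16,2,c); (16,12,c); (16,13,c); (17,4,c); (17,13,c); (17,14,c); (18,12,c); (18,13,c); (18,14,c); result: nodes: 0:vx, 1:vx, 2:vx, 3:vx, 4:vx, 5:vx, 7:tri, 11:tri, 12:vx, 13:vx, 14:vx, 15:tri, 16:tri, 17:tri, 18:tri edges: (7,3,c); (7,4,c); (7,4,ck); (7,5,c); (11,0,c); (11,3,c); (11,4,c); (15,1,c); (15,12,c); (15,14,c); (16,2,c); (16,12,c); (16,13,c); (17,4,c); (17,13,c); (17,14,c); (18,12,c); (18,13,c); (18,14,c)
step 2: rule r1; match: 0->11, 1->0, 2->3, 3->4; deleted nodes 11; deleted edges (11,0,c); (11,3,c); (11,4,c); added nodes 19, 20, 21, 22, 23, 24, 25; added edges (22,0,c); (22,19,c); (22,21,c); (23,3,c); (23,19,c); (23,20,c); (24,4,c); (24,20,c); (24,21,c); (25,19,c); (25,20,c); (25,21,c); result: nodes: 0:vx, 1:vx, 2:vx, 3:vx, 4:vx, 5:vx, 7:tri, 12:vx, 13:vx, 14:vx, 15:tri, 16:tri, 17:tri, 18:tri, 19:vx, 20:vx, 21:vx, 22:tri, 23:tri, 24:tri, 25:tri edges: (7,3,c); (7,4,c); (7,4,ck); (7,5,c); (15,1,c); (15,12,c); (15,14,c); (16,2,c); (16,12,c); (16,13,c); (17,4,c); (17,13,c); (17,14,c); (18,12,c); (18,13,c); (18,14,c); (22,0,c); (22,19,c); (22,21,c); (23,3,c); (23,19,c); (23,20,c); (24,4,c); (24,20,c); (24,21,c); (25,19,c); (25,20,c); (25,21,c)
final:
nodes: 0:vx, 1:vx, 2:vx, 3:vx, 4:vx, 5:vx, 7:tri, 12:vx, 13:vx, 14:vx, 15:tri, 16:tri, 17:tri, 18:tri, 19:vx, 20:vx, 21:vx, 22:tri, 23:tri, 24:tri, 25:tri
edges: (7,3,c); (7,4,c); (7,4,ck); (7,5,c); (15,1,c); (15,12,c); (15,14,c); (16,2,c); (16,12,c); (16,13,c); (17,4,c); (17,13,c); (17,14,c); (18,12,c); (18,13,c); (18,14,c); (22,0,c); (22,19,c); (22,21,c); (23,3,c); (23,19,c); (23,20,c); (24,4,c); (24,20,c); (24,21,c); (25,19,c); (25,20,c); (25,21,c)


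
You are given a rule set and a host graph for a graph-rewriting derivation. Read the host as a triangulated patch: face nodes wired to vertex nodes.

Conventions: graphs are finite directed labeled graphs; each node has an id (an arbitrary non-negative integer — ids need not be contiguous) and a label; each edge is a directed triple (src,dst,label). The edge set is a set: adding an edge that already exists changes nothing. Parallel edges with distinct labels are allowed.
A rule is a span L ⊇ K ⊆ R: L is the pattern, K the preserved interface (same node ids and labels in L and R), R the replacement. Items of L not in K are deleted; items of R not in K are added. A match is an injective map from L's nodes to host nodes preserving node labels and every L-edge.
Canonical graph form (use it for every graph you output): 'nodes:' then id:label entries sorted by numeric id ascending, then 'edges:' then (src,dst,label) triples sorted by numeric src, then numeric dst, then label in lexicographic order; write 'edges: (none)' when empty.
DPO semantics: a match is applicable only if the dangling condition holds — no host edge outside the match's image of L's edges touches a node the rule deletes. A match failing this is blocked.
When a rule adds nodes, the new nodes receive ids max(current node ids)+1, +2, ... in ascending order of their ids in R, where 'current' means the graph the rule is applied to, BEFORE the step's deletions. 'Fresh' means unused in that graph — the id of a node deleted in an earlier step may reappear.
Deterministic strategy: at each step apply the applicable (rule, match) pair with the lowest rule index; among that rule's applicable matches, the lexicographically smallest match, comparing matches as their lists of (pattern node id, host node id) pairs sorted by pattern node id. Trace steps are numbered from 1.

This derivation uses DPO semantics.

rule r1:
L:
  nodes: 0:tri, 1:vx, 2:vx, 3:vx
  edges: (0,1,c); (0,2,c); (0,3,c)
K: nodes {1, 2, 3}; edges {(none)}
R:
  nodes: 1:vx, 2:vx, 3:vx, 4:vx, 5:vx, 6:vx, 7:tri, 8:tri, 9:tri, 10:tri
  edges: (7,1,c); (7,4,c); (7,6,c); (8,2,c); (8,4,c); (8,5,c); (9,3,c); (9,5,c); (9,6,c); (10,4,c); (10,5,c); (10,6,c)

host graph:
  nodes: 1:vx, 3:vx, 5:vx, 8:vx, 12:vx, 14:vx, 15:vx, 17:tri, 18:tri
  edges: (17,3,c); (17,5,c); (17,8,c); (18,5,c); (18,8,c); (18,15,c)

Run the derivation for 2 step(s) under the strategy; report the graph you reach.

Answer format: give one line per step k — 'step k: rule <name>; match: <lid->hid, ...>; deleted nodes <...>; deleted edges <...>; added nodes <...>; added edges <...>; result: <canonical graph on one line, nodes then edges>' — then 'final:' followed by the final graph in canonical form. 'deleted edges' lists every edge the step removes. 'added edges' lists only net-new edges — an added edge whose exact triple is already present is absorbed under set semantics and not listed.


step 1: rule r1; match: 0->17, 1->3, 2->5, 3->8; deleted nodes 17; deleted edges (17,3,c); (17,5,c); (17,8,c); added nodes 19, 20, 21, 22, 23, 24, 25; added edges (22,3,c); (22,19,c); (22,21,c); (23,5,c); (23,19,c); (23,20,c); (24,8,c); (24,20,c); (24,21,c); (25,19,c); (25,20,c); (25,21,c); result: nodes: 1:vx, 3:vx, 5:vx, 8:vx, 12:vx, 14:vx, 15:vx, 18:tri, 19:vx, 20:vx, 21:vx, 22:tri, 23:tri, 24:tri, 25:tri edges: (18,5,c); (18,8,c); (18,15,c); (22,3,c); (22,19,c); (22,21,c); (23,5,c); (23,19,c); (23,20,c); (24,8,c); (24,20,c); (24,21,c); (25,19,c); (25,20,c); (25,21,c)
step 2: rule r1; match: 0->18, 1->5, 2->8, 3->15; deleted nodes 18; deleted edges (18,5,c); (18,8,c); (18,15,c); added nodes 26, 27, 28, 29, 30, 31, 32; added edges (29,5,c); (29,26,c); (29,28,c); (30,8,c); (30,26,c); (30,27,c); (31,15,c); (31,27,c); (31,28,c); (32,26,c); (32,27,c); (32,28,c); result: nodes: 1:vx, 3:vx, 5:vx, 8:vx, 12:vx, 14:vx, 15:vx, 19:vx, 20:vx, 21:vx, 22:tri, 23:tri, 24:tri, 25:tri, 26:vx, 27:vx, 28:vx, 29:tri, 30:tri, 31:tri, 32:tri edges: (22,3,c); (22,19,c); (22,21,c); (23,5,c); (23,19,c); (23,20,c); (24,8,c); (24,20,c); (24,21,c); (25,19,c); (25,20,c); (25,21,c); (29,5,c); (29,26,c); (29,28,c); (30,8,c); (30,26,c); (30,27,c); (31,15,c); (31,27,c); (31,28,c); (32,26,c); (32,27,c); (32,28,c)
final:
nodes: 1:vx, 3:vx, 5:vx, 8:vx, 12:vx, 14:vx, 15:vx, 19:vx, 20:vx, 21:vx, 22:tri, 23:tri, 24:tri, 25:tri, 26:vx, 27:vx, 28:vx, 29:tri, 30:tri, 31:tri, 32:tri
edges: (22,3,c); (22,19,c); (22,21,c); (23,5,c); (23,19,c); (23,20,c); (24,8,c); (24,20,c); (24,21,c); (25,19,c); (25,20,c); (25,21,c); (29,5,c); (29,26,c); (29,28,c); (30,8,c); (30,26,c); (30,27,c); (31,15,c); (31,27,c); (31,28,c); (32,26,c); (32,27,c); (32,28,c)


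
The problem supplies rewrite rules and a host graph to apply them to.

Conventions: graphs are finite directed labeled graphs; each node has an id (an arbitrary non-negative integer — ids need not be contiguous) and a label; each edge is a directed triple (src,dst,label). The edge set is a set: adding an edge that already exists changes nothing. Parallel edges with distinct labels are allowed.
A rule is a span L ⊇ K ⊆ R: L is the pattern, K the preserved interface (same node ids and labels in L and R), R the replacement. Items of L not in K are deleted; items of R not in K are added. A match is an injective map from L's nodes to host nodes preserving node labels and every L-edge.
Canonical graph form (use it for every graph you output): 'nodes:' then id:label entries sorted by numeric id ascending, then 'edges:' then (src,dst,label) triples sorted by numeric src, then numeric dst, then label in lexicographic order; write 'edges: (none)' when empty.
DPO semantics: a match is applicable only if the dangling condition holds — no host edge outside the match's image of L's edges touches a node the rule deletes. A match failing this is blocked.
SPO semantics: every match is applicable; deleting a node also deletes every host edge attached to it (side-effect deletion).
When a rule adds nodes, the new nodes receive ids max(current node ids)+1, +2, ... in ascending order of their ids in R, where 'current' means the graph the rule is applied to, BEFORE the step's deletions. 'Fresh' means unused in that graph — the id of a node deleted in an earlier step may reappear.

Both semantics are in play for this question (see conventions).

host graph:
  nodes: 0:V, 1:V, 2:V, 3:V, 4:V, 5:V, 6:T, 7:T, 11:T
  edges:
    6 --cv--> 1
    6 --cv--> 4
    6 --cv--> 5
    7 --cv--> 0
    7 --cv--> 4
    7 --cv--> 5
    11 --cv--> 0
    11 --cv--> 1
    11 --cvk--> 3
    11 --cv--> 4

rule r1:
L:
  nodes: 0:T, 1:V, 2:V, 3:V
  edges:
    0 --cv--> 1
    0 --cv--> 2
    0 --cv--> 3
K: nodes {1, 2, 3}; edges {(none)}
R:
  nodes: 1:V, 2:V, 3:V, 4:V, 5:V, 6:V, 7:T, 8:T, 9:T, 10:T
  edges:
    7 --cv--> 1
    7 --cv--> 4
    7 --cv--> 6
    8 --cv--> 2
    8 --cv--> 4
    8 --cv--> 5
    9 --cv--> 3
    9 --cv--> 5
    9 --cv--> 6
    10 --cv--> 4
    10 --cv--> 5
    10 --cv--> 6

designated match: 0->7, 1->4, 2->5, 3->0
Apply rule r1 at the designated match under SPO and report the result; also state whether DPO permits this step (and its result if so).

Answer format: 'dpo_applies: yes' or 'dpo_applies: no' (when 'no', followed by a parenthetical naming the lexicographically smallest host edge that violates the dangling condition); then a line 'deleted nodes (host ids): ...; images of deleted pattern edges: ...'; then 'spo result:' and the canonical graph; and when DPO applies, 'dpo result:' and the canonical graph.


dpo_applies: yes
deleted nodes (host ids): 7; images of deleted pattern edges: (7,0,cv); (7,4,cv); (7,5,cv)
spo result:
nodes: 0:V, 1:V, 2:V, 3:V, 4:V, 5:V, 6:T, 11:T, 12:V, 13:V, 14:V, 15:T, 16:T, 17:T, 18:T
edges: (6,1,cv); (6,4,cv); (6,5,cv); (11,0,cv); (11,1,cv); (11,3,cvk); (11,4,cv); (15,4,cv); (15,12,cv); (15,14,cv); (16,5,cv); (16,12,cv); (16,13,cv); (17,0,cv); (17,13,cv); (17,14,cv); (18,12,cv); (18,13,cv); (18,14,cv)
dpo result:
nodes: 0:V, 1:V, 2:V, 3:V, 4:V, 5:V, 6:T, 11:T, 12:V, 13:V, 14:V, 15:T, 16:T, 17:T, 18:T
edges: (6,1,cv); (6,4,cv); (6,5,cv); (11,0,cv); (11,1,cv); (11,3,cvk); (11,4,cv); (15,4,cv); (15,12,cv); (15,14,cv); (16,5,cv); (16,12,cv); (16,13,cv); (17,0,cv); (17,13,cv); (17,14,cv); (18,12,cv); (18,13,cv); (18,14,cv)


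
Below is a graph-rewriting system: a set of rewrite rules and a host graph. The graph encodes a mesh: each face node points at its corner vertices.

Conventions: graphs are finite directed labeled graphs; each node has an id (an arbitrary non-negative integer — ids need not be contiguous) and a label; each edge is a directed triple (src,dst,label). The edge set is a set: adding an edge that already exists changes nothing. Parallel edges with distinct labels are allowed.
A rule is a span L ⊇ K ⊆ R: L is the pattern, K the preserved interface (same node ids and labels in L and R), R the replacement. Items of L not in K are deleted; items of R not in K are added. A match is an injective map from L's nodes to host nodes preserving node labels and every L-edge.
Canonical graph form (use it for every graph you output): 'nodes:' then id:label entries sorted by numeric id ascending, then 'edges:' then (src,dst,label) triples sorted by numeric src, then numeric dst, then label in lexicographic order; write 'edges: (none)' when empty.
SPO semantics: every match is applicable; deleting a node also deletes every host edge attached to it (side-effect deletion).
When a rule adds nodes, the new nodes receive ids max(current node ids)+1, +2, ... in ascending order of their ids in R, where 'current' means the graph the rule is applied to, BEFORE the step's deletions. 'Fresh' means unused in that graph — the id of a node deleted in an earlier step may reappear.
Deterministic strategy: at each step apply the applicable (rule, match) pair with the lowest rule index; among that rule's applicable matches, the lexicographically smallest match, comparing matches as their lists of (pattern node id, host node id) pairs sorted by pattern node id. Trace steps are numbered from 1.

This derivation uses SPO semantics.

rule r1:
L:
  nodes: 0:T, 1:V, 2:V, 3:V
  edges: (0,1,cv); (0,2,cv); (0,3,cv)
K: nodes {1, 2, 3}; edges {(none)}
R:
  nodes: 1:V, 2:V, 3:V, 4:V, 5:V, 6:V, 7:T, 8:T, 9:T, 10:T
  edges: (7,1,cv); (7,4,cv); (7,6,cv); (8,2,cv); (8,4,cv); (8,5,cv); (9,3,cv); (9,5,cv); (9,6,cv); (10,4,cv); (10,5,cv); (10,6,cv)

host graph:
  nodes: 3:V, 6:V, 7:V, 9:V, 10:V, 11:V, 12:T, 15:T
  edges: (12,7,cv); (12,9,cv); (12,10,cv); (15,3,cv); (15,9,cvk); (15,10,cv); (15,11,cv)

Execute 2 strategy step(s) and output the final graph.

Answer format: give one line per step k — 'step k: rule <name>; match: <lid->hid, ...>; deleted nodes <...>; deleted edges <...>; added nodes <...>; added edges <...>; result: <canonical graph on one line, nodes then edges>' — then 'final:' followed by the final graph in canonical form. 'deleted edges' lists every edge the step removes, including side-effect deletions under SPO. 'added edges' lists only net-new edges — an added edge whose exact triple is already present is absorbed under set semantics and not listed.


step 1: rule r1; match: 0->12, 1->7, 2->9, 3->10; deleted nodes 12; deleted edges (12,7,cv); (12,9,cv); (12,10,cv); added nodes 16, 17, 18, 19, 20, 21, 22; added edges (19,7,cv); (19,16,cv); (19,18,cv); (20,9,cv); (20,16,cv); (20,17,cv); (21,10,cv); (21,17,cv); (21,18,cv); (22,16,cv); (22,17,cv); (22,18,cv); result: nodes: 3:V, 6:V, 7:V, 9:V, 10:V, 11:V, 15:T, 16:V, 17:V, 18:V, 19:T, 20:T, 21:T, 22:T edges: (15,3,cv); (15,9,cvk); (15,10,cv); (15,11,cv); (19,7,cv); (19,16,cv); (19,18,cv); (20,9,cv); (20,16,cv); (20,17,cv); (21,10,cv); (21,17,cv); (21,18,cv); (22,16,cv); (22,17,cv); (22,18,cv)
step 2: rule r1; match: 0->15, 1->3, 2->10, 3->11; deleted nodes 15; deleted edges (15,3,cv); (15,9,cvk); (15,10,cv); (15,11,cv); added nodes 23, 24, 25, 26, 27, 28, 29; added edges (26,3,cv); (26,23,cv); (26,25,cv); (27,10,cv); (27,23,cv); (27,24,cv); (28,11,cv); (28,24,cv); (28,25,cv); (29,23,cv); (29,24,cv); (29,25,cv); result: nodes: 3:V, 6:V, 7:V, 9:V, 10:V, 11:V, 16:V, 17:V, 18:V, 19:T, 20:T, 21:T, 22:T, 23:V, 24:V, 25:V, 26:T, 27:T, 28:T, 29:T edges: (19,7,cv); (19,16,cv); (19,18,cv); (20,9,cv); (20,16,cv); (20,17,cv); (21,10,cv); (21,17,cv); (21,18,cv); (22,16,cv); (22,17,cv); (22,18,cv); (26,3,cv); (26,23,cv); (26,25,cv); (27,10,cv); (27,23,cv); (27,24,cv); (28,11,cv); (28,24,cv); (28,25,cv); (29,23,cv); (29,24,cv); (29,25,cv)
final:
nodes: 3:V, 6:V, 7:V, 9:V, 10:V, 11:V, 16:V, 17:V, 18:V, 19:T, 20:T, 21:T, 22:T, 23:V, 24:V, 25:V, 26:T, 27:T, 28:T, 29:T
edges: (19,7,cv); (19,16,cv); (19,18,cv); (20,9,cv); (20,16,cv); (20,17,cv); (21,10,cv); (21,17,cv); (21,18,cv); (22,16,cv); (22,17,cv); (22,18,cv); (26,3,cv); (26,23,cv); (26,25,cv); (27,10,cv); (27,23,cv); (27,24,cv); (28,11,cv); (28,24,cv); (28,25,cv); (29,23,cv); (29,24,cv); (29,25,cv)


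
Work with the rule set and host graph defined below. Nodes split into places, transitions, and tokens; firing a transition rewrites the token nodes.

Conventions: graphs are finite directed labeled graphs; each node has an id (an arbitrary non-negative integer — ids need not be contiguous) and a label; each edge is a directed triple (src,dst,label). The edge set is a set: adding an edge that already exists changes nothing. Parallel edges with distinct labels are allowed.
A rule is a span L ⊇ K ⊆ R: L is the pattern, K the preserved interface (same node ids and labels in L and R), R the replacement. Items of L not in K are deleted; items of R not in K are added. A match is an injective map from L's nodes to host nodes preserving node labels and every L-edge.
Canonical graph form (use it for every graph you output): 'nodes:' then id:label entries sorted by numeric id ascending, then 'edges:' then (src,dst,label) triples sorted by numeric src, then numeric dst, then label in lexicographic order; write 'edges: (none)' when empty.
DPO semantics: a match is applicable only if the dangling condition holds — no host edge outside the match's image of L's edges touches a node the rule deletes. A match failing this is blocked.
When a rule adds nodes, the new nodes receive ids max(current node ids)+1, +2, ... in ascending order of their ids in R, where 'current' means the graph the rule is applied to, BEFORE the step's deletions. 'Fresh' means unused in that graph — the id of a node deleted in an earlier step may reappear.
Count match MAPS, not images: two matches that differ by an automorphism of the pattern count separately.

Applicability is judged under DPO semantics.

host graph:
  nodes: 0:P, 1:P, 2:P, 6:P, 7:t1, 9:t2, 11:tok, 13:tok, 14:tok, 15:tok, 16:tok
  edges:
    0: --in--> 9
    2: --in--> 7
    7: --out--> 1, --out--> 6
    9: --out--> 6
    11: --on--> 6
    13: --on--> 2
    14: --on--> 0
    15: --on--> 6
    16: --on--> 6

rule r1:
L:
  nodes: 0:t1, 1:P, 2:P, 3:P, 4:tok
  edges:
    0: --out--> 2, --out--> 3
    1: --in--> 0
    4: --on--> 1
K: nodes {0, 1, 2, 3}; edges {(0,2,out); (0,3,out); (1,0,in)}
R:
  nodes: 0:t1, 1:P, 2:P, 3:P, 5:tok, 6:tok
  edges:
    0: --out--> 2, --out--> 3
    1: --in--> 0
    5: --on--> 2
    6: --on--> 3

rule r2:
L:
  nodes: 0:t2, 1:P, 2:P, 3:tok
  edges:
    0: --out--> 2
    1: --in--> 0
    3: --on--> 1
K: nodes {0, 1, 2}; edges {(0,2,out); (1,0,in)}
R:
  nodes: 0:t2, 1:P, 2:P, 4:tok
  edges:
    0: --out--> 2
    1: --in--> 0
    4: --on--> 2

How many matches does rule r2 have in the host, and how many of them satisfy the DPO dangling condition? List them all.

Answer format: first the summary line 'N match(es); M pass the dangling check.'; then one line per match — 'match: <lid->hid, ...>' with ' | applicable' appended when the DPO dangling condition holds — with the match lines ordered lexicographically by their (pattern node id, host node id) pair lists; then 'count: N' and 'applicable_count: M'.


1 match(es); 1 pass the dangling check.
match: 0->9, 1->0, 2->6, 3->14 | applicable
count: 1
applicable_count: 1


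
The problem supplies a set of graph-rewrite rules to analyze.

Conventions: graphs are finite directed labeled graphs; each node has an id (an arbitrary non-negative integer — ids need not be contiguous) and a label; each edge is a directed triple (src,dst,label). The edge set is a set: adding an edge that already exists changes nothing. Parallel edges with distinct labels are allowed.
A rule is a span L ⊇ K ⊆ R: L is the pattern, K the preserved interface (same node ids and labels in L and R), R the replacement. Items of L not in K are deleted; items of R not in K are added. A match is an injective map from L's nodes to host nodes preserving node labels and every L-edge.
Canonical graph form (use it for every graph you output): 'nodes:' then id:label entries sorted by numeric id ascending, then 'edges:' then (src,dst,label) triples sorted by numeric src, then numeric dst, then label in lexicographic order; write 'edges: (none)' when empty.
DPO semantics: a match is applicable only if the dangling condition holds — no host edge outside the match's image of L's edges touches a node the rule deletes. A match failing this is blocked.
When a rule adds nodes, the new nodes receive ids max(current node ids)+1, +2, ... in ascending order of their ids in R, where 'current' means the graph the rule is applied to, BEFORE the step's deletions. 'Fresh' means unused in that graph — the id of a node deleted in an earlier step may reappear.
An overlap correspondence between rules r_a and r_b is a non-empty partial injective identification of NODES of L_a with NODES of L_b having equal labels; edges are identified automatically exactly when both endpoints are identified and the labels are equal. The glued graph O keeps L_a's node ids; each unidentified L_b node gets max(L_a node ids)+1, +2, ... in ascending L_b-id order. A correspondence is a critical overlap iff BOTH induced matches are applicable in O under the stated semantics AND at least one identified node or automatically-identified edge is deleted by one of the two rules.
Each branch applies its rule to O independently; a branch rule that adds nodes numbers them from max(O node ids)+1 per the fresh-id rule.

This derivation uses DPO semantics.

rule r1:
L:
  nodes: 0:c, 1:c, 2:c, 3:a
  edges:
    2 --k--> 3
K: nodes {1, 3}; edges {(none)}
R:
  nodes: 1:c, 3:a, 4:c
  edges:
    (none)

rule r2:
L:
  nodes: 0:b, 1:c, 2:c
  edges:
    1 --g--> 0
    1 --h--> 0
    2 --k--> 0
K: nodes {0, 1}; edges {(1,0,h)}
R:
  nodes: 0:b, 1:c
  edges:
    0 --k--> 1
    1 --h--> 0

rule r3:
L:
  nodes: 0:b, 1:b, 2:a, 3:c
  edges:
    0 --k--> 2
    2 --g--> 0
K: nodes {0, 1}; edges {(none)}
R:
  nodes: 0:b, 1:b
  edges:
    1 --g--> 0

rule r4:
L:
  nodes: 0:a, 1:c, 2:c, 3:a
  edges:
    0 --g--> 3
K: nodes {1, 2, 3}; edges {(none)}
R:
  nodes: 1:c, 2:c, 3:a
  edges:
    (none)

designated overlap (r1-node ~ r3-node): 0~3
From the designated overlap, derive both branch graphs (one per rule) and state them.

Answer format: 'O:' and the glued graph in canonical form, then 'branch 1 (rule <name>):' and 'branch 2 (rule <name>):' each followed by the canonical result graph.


O:
nodes: 0:c, 1:c, 2:c, 3:a, 4:b, 5:b, 6:a
edges: (2,3,k); (4,6,k); (6,4,g)
branch 1 (rule r1):
nodes: 1:c, 3:a, 4:b, 5:b, 6:a, 7:c
edges: (4,6,k); (6,4,g)
branch 2 (rule r3):
nodes: 1:c, 2:c, 3:a, 4:b, 5:b
edges: (2,3,k); (5,4,g)


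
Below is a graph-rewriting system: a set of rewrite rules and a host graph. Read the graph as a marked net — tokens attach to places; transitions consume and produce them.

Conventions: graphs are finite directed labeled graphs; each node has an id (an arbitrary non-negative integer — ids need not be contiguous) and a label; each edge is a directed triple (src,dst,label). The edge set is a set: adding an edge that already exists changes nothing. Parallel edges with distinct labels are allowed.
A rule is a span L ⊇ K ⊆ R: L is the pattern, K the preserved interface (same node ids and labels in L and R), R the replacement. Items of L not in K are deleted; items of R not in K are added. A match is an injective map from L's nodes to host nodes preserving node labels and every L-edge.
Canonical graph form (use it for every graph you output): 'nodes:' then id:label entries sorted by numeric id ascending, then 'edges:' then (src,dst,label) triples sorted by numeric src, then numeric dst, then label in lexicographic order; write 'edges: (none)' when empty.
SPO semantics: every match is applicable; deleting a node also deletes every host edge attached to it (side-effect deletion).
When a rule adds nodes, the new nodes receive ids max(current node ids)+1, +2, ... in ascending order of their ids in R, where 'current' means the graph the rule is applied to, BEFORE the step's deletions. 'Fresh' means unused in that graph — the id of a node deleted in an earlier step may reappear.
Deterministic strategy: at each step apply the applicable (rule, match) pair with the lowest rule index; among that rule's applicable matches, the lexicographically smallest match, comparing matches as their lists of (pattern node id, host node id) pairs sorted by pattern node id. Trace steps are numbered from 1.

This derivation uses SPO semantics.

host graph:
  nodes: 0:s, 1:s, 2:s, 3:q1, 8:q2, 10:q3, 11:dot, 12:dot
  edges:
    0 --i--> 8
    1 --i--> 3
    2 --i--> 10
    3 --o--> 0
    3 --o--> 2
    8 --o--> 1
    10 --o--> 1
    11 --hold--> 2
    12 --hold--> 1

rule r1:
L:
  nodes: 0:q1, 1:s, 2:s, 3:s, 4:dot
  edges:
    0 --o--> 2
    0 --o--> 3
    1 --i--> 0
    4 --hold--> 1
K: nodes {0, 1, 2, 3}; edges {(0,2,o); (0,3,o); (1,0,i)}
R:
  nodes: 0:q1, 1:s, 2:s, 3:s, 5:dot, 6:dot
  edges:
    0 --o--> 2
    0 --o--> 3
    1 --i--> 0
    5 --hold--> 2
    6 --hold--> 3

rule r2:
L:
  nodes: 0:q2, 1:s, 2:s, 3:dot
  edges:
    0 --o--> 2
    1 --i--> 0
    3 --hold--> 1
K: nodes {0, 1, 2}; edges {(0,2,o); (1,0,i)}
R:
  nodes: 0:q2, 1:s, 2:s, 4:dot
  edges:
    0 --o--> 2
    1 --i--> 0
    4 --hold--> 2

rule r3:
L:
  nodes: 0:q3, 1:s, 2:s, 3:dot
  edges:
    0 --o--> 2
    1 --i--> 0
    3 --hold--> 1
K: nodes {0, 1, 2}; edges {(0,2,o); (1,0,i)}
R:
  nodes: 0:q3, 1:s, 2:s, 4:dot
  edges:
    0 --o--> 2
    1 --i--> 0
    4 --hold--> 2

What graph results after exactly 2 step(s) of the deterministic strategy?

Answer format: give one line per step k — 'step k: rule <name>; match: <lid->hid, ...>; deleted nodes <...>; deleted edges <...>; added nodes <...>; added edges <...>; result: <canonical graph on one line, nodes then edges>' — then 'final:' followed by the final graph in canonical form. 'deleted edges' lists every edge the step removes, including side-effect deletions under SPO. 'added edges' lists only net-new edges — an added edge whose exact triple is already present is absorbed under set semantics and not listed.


step 1: rule r1; match: 0->3, 1->1, 2->0, 3->2, 4->12; deleted nodes 12; deleted edges (12,1,hold); added nodes 13, 14; added edges (13,0,hold); (14,2,hold); result: nodes: 0:s, 1:s, 2:s, 3:q1, 8:q2, 10:q3, 11:dot, 13:dot, 14:dot edges: (0,8,i); (1,3,i); (2,10,i); (3,0,o); (3,2,o); (8,1,o); (10,1,o); (11,2,hold); (13,0,hold); (14,2,hold)
step 2: rule r2; match: 0->8, 1->0, 2->1, 3->13; deleted nodes 13; deleted edges (13,0,hold); added nodes 15; added edges (15,1,hold); result: nodes: 0:s, 1:s, 2:s, 3:q1, 8:q2, 10:q3, 11:dot, 14:dot, 15:dot edges: (0,8,i); (1,3,i); (2,10,i); (3,0,o); (3,2,o); (8,1,o); (10,1,o); (11,2,hold); (14,2,hold); (15,1,hold)
final:
nodes: 0:s, 1:s, 2:s, 3:q1, 8:q2, 10:q3, 11:dot, 14:dot, 15:dot
edges: (0,8,i); (1,3,i); (2,10,i); (3,0,o); (3,2,o); (8,1,o); (10,1,o); (11,2,hold); (14,2,hold); (15,1,hold)


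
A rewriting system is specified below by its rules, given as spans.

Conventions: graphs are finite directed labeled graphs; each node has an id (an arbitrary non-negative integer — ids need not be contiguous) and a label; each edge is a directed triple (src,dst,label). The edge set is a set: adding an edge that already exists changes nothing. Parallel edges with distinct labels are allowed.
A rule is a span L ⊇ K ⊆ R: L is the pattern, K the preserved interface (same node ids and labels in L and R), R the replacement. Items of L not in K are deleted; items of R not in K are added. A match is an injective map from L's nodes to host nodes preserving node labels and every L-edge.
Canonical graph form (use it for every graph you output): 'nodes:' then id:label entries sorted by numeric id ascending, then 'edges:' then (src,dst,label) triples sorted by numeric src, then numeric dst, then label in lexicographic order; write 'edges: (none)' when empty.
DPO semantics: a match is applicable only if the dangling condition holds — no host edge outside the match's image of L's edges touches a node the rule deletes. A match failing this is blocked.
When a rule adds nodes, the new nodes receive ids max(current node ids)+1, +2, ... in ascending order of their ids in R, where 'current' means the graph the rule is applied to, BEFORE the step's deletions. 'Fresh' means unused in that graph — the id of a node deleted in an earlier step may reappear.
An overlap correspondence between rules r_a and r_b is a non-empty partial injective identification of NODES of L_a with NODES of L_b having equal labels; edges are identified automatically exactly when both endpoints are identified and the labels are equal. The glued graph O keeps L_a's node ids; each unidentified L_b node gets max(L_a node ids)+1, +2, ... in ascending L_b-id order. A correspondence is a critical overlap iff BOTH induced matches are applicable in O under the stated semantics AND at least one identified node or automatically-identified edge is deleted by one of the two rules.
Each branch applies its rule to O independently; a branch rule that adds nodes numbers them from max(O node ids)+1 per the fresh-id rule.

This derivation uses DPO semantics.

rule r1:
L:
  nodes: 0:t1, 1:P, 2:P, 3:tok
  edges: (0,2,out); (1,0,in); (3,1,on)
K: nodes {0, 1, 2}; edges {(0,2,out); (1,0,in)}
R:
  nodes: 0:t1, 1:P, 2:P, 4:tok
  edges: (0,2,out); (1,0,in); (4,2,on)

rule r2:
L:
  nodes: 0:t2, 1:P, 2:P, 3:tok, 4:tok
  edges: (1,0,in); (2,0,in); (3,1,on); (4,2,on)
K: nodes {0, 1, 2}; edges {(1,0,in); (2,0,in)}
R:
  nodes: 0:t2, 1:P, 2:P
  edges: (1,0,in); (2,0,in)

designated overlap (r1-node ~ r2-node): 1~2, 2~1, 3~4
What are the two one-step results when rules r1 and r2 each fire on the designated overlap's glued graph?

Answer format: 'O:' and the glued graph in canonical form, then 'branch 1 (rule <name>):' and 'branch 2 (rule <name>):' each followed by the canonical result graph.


O:
nodes: 0:t1, 1:P, 2:P, 3:tok, 4:t2, 5:tok
edges: (0,2,out); (1,0,in); (1,4,in); (2,4,in); (3,1,on); (5,2,on)
branch 1 (rule r1):
nodes: 0:t1, 1:P, 2:P, 4:t2, 5:tok, 6:tok
edges: (0,2,out); (1,0,in); (1,4,in); (2,4,in); (5,2,on); (6,2,on)
branch 2 (rule r2):
nodes: 0:t1, 1:P, 2:P, 4:t2
edges: (0,2,out); (1,0,in); (1,4,in); (2,4,in)


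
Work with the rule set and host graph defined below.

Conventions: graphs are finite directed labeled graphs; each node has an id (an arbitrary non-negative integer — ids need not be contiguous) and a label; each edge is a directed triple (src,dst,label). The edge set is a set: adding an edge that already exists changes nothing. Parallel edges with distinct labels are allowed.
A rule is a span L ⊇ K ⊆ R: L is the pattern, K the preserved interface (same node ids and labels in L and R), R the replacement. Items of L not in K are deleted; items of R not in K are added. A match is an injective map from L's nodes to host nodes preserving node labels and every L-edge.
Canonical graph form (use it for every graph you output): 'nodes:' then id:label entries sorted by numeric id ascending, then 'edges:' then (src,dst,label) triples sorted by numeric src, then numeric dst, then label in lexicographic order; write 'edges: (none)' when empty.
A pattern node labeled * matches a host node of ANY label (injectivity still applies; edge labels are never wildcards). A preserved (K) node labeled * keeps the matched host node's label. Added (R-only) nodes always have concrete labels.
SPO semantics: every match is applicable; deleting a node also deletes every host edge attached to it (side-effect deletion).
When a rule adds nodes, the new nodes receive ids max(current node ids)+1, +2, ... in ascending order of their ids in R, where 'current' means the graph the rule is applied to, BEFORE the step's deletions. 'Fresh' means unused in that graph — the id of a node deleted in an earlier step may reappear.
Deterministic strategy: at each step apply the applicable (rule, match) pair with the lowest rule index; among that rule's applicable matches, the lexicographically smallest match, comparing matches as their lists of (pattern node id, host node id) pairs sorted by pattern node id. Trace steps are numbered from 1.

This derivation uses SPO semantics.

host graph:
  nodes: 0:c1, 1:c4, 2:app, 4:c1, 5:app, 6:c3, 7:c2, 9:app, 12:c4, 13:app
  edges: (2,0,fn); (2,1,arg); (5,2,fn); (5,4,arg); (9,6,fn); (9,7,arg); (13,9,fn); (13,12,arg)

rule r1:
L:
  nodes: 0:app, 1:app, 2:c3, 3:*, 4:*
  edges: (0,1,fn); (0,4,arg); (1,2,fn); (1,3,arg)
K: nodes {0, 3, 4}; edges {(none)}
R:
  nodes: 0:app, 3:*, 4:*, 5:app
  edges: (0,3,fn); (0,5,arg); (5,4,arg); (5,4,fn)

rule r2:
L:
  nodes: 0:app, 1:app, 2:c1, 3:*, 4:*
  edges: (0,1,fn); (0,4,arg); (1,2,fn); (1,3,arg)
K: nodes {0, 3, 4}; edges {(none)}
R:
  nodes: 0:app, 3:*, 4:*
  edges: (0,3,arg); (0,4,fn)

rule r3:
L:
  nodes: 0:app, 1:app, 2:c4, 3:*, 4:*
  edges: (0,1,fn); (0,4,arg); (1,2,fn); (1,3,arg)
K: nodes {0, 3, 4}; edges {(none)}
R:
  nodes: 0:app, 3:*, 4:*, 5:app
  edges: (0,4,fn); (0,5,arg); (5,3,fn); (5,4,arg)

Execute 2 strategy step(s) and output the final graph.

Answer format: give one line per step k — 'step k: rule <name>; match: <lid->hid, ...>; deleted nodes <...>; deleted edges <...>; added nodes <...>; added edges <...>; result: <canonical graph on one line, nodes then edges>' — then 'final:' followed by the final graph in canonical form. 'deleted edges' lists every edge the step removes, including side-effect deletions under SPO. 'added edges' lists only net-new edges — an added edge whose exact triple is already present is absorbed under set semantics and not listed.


step 1: rule r1; match: 0->13, 1->9, 2->6, 3->7, 4->12; deleted nodes 6, 9; deleted edges (9,6,fn); (9,7,arg); (13,9,fn); (13,12,arg); added nodes 14; added edges (13,7,fn); (13,14,arg); (14,12,arg); (14,12,fn); result: nodes: 0:c1, 1:c4, 2:app, 4:c1, 5:app, 7:c2, 12:c4, 13:app, 14:app edges: (2,0,fn); (2,1,arg); (5,2,fn); (5,4,arg); (13,7,fn); (13,14,arg); (14,12,arg); (14,12,fn)
step 2: rule r2; match: 0->5, 1->2, 2->0, 3->1, 4->4; deleted nodes 0, 2; deleted edges (2,0,fn); (2,1,arg); (5,2,fn); (5,4,arg); added nodes (none); added edges (5,1,arg); (5,4,fn); result: nodes: 1:c4, 4:c1, 5:app, 7:c2, 12:c4, 13:app, 14:app edges: (5,1,arg); (5,4,fn); (13,7,fn); (13,14,arg); (14,12,arg); (14,12,fn)
final:
nodes: 1:c4, 4:c1, 5:app, 7:c2, 12:c4, 13:app, 14:app
edges: (5,1,arg); (5,4,fn); (13,7,fn); (13,14,arg); (14,12,arg); (14,12,fn)
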